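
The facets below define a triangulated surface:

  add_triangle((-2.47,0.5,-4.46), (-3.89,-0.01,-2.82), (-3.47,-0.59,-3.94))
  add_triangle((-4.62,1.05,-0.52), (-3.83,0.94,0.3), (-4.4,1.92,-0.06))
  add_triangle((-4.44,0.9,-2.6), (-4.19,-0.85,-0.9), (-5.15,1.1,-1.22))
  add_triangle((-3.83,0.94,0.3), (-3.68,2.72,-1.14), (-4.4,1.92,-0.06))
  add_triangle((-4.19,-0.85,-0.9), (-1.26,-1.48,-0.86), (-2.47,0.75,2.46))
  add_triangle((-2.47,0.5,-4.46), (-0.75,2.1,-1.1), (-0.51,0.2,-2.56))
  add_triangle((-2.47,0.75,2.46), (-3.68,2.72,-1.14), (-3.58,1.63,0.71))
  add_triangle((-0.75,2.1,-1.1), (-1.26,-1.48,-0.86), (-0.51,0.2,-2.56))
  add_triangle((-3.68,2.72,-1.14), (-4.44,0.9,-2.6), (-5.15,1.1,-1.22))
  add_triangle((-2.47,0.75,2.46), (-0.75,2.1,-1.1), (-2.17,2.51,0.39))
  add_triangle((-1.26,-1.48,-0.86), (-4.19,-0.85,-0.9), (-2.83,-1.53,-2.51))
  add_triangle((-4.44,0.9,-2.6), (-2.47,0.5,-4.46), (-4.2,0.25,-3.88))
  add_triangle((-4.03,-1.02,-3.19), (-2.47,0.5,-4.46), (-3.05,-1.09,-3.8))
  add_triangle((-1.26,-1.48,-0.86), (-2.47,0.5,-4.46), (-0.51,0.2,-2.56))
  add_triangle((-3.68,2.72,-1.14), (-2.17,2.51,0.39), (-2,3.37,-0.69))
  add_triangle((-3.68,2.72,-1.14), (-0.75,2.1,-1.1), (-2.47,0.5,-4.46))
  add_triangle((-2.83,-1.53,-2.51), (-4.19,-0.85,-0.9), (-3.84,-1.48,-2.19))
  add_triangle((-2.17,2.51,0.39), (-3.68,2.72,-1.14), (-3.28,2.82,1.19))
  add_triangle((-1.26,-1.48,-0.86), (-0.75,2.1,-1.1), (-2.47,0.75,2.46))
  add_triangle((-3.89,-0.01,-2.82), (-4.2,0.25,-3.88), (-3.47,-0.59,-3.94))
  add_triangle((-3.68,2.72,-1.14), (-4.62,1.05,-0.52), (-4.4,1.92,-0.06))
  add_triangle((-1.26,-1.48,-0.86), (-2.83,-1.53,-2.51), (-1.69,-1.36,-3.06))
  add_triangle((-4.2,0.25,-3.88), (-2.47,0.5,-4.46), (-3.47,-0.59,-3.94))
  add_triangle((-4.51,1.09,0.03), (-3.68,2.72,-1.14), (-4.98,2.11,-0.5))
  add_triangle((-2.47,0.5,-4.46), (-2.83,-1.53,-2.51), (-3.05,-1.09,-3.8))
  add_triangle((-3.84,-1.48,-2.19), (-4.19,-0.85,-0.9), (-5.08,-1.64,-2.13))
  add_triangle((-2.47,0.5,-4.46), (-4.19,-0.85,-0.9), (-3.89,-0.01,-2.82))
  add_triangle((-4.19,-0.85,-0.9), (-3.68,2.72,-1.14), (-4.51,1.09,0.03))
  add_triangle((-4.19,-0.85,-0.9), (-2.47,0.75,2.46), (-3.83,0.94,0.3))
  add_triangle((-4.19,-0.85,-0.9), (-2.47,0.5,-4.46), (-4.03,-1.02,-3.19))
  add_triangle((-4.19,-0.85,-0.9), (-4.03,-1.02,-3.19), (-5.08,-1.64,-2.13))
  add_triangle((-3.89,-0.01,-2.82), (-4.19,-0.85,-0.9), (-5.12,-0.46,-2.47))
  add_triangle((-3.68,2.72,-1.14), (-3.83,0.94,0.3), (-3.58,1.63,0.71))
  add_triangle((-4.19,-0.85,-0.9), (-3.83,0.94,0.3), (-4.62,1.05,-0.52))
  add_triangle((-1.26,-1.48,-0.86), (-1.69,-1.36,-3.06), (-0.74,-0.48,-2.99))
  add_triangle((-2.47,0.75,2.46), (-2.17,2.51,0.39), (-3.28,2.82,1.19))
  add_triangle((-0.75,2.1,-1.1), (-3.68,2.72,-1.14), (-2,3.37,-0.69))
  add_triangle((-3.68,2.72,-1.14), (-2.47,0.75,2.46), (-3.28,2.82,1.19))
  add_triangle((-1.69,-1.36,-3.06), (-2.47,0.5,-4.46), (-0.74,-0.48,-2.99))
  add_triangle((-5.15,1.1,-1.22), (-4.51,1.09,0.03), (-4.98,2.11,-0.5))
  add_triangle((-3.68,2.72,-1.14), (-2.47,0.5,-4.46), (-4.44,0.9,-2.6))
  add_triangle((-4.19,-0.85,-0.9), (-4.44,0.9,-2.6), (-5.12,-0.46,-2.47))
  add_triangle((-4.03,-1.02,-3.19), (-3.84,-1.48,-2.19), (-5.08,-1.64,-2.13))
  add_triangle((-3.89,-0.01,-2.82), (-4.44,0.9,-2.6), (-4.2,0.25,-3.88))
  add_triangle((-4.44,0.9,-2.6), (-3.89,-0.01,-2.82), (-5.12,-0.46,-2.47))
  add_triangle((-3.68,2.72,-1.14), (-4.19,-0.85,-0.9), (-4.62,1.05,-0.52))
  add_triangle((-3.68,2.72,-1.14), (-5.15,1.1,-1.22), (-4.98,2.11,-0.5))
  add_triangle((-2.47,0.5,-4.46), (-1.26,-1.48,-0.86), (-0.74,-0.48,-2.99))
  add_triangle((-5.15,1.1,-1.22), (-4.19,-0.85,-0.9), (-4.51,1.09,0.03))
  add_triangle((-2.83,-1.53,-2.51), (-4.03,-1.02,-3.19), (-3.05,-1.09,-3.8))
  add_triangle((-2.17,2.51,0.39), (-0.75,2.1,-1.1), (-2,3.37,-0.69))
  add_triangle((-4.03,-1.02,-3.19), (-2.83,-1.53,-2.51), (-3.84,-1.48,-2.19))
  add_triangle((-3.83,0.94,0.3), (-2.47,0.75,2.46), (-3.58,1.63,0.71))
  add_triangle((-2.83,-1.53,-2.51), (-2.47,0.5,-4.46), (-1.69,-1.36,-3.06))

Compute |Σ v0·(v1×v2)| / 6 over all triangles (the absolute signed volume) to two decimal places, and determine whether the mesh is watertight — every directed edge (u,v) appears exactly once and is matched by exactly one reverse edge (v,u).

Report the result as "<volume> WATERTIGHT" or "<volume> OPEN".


44.41 WATERTIGHT

Per-triangle v0·(v1×v2)/6:
  t1: -1.4733
  t2: +0.4946
  t3: +2.3227
  t4: -0.2966
  t5: +2.0421
  t6: +1.3247
  t7: +0.8099
  t8: -1.2860
  t9: +2.5811
  t10: -0.0423
  t11: +1.2330
  t12: +1.3403
  t13: +1.5823
  t14: +1.1144
  t15: +1.2716
  t16: +4.2082
  t17: -0.0199
  t18: +0.9682
  t19: -3.0462
  t20: +0.5555
  t21: +1.1454
  t22: +0.6424
  t23: +1.3960
  t24: -0.0598
  t25: -0.3496
  t26: -0.0725
  t27: +0.7507
  t28: -2.9071
  t29: +2.6049
  t30: +2.1805
  t31: +0.8424
  t32: +0.0564
  t33: +1.1832
  t34: +0.9916
  t35: +0.1704
  t36: +0.2525
  t37: +0.9399
  t38: +2.2381
  t39: +1.1566
  t40: +0.9125
  t41: +4.4018
  t42: +1.0578
  t43: +0.4432
  t44: +0.5982
  t45: +0.9129
  t46: +1.6286
  t47: +1.3692
  t48: -1.5482
  t49: +1.6552
  t50: +0.6997
  t51: -0.0041
  t52: +0.5565
  t53: +1.0476
  t54: +1.8291
Σ = +44.4065 → |volume| = 44.41

Directed edges: 162 total, each appears once with its reverse present → watertight.


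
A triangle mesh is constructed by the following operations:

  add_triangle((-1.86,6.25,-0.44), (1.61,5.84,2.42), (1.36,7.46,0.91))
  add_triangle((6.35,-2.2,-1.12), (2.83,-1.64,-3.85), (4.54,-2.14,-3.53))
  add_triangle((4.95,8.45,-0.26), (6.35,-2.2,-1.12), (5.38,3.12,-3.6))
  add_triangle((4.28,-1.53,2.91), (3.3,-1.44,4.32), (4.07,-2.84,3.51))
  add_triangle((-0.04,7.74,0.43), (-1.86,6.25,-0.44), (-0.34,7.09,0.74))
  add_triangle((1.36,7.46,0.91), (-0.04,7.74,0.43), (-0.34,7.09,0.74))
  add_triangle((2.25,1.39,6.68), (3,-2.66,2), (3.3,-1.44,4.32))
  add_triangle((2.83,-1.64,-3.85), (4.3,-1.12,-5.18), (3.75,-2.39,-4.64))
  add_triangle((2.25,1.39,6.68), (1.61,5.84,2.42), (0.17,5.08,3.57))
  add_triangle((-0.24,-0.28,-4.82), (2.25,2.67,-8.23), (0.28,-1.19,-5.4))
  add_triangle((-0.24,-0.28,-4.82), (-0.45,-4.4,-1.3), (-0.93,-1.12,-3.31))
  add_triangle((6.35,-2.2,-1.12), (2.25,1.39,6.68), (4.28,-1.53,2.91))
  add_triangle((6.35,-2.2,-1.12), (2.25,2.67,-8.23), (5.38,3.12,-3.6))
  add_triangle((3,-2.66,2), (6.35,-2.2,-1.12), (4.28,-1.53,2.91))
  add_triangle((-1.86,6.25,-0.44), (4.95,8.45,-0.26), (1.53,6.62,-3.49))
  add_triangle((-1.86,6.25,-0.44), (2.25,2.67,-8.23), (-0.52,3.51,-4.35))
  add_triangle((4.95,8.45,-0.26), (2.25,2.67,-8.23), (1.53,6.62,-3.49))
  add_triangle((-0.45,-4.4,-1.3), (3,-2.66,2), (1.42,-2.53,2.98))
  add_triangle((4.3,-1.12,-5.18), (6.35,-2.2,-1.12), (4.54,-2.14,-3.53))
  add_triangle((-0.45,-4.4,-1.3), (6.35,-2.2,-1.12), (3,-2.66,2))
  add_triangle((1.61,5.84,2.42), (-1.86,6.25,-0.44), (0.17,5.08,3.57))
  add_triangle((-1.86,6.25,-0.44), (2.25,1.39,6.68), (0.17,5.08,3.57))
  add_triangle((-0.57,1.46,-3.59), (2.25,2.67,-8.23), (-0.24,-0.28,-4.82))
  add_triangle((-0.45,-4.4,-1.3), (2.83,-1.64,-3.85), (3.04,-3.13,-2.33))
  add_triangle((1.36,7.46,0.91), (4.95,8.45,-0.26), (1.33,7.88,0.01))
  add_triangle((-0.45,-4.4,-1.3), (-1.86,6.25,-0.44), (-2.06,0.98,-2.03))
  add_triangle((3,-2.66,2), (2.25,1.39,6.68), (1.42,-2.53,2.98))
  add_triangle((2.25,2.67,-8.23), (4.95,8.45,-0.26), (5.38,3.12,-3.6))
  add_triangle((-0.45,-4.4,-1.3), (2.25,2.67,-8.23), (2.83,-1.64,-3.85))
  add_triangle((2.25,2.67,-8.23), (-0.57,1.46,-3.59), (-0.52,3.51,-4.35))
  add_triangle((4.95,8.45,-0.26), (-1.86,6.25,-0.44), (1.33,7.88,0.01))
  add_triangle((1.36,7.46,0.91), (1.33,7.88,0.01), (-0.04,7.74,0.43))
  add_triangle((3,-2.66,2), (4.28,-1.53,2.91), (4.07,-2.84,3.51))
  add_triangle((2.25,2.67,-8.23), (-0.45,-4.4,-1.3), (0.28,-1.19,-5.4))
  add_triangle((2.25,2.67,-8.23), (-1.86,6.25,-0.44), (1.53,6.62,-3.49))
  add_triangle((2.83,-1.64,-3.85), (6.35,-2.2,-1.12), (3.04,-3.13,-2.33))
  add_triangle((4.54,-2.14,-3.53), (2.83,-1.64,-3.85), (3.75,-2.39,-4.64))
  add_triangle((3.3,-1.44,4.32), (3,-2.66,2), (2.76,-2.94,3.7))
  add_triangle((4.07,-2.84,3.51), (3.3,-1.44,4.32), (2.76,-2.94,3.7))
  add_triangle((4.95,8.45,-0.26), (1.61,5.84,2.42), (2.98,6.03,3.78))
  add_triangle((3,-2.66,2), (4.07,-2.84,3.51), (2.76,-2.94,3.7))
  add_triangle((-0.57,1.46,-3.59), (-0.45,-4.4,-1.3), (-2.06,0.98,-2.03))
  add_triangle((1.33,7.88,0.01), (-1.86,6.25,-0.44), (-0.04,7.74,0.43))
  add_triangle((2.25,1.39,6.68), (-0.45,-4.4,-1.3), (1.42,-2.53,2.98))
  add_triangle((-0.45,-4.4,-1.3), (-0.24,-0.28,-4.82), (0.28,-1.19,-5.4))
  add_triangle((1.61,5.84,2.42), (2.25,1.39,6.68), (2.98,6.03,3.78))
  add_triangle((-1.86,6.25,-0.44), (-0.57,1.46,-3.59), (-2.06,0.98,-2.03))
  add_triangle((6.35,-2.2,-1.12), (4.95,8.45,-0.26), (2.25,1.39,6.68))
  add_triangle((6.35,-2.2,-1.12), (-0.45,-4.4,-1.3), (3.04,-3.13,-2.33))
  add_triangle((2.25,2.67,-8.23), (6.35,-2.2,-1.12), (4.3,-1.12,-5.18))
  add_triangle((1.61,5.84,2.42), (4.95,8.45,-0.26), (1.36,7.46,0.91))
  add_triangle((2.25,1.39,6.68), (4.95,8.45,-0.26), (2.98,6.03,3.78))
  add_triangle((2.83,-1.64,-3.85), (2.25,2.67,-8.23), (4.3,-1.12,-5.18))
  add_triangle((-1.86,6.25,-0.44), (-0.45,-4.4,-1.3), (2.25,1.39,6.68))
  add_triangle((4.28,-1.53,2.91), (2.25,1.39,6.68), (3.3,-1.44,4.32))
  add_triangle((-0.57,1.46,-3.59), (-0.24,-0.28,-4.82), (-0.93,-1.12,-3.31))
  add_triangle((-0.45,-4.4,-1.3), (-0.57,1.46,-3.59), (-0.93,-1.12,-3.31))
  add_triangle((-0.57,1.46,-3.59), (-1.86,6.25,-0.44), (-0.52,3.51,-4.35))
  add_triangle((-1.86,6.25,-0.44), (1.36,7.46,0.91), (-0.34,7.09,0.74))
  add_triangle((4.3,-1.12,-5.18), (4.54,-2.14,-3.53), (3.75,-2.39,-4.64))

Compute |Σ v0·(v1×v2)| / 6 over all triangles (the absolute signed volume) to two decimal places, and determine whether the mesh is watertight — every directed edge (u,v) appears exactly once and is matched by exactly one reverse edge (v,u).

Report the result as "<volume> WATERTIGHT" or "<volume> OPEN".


480.82 WATERTIGHT

Per-triangle v0·(v1×v2)/6:
  t1: +5.5529
  t2: -0.1061
  t3: +31.7539
  t4: +1.9135
  t5: +1.1241
  t6: +0.8184
  t7: +0.2606
  t8: +0.3672
  t9: +9.9724
  t10: +3.2605
  t11: +2.3711
  t12: +8.7682
  t13: +31.6388
  t14: +6.1597
  t15: +24.7345
  t16: +8.6177
  t17: +30.1175
  t18: +5.5145
  t19: +3.7217
  t20: +14.5605
  t21: +8.7377
  t22: +0.9762
  t23: +4.5546
  t24: +5.2036
  t25: +4.2035
  t26: +0.6288
  t27: +6.7331
  t28: +37.3775
  t29: +14.9474
  t30: +3.7740
  t31: +3.1094
  t32: +1.6480
  t33: +0.8804
  t34: +4.6621
  t35: +19.7305
  t36: +6.1128
  t37: -0.3776
  t38: -1.9043
  t39: +1.7863
  t40: +8.0921
  t41: +0.9112
  t42: +5.1470
  t43: +2.4006
  t44: +1.9563
  t45: +2.1780
  t46: +5.5002
  t47: +6.1468
  t48: +74.7245
  t49: +5.6174
  t50: +13.0767
  t51: +8.1140
  t52: +13.2481
  t53: +4.6002
  t54: +7.9556
  t55: +4.2064
  t56: +1.3172
  t57: -0.8333
  t58: +2.4847
  t59: -1.9750
  t60: +2.0481
Σ = +480.8223 → |volume| = 480.82

Directed edges: 180 total, each appears once with its reverse present → watertight.


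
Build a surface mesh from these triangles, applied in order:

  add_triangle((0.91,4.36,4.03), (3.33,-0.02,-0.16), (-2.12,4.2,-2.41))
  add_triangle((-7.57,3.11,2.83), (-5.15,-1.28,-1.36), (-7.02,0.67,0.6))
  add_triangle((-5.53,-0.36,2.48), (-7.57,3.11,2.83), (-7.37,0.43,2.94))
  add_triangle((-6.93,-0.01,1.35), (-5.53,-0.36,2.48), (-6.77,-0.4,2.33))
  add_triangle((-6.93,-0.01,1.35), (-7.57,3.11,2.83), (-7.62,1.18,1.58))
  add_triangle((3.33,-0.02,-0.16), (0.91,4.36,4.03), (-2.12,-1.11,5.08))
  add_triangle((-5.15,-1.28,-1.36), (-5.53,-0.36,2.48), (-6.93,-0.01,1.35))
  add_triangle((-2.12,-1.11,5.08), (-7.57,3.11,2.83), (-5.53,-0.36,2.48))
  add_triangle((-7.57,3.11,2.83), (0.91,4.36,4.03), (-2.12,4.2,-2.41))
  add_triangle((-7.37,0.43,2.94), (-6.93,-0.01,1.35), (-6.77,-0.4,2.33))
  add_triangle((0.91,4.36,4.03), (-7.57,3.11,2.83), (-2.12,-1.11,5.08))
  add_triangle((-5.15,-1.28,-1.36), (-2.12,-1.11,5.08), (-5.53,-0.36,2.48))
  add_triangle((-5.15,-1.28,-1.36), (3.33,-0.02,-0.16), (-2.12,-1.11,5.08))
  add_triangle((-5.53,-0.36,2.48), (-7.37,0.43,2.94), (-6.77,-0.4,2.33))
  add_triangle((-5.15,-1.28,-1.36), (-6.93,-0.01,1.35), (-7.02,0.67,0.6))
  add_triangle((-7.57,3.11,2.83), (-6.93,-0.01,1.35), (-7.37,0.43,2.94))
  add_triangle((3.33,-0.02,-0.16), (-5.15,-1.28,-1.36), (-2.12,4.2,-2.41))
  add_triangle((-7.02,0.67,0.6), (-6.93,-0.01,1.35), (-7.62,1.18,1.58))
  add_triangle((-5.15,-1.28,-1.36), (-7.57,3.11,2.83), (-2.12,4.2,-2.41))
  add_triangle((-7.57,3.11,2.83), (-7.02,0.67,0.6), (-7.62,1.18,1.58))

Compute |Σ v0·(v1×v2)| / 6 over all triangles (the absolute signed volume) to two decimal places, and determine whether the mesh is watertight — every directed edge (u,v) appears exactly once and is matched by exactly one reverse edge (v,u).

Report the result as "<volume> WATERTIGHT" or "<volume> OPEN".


179.58 WATERTIGHT

Per-triangle v0·(v1×v2)/6:
  t1: +15.5529
  t2: +0.5039
  t3: +0.7389
  t4: -0.2211
  t5: +1.5198
  t6: +14.5996
  t7: +3.0226
  t8: +13.2055
  t9: +37.4828
  t10: +1.1926
  t11: +36.5295
  t12: +6.8829
  t13: +4.6236
  t14: +0.5784
  t15: +2.9846
  t16: +4.7327
  t17: +5.5631
  t18: +1.1309
  t19: +27.5195
  t20: +1.4379
Σ = +179.5807 → |volume| = 179.58

Directed edges: 60 total, each appears once with its reverse present → watertight.


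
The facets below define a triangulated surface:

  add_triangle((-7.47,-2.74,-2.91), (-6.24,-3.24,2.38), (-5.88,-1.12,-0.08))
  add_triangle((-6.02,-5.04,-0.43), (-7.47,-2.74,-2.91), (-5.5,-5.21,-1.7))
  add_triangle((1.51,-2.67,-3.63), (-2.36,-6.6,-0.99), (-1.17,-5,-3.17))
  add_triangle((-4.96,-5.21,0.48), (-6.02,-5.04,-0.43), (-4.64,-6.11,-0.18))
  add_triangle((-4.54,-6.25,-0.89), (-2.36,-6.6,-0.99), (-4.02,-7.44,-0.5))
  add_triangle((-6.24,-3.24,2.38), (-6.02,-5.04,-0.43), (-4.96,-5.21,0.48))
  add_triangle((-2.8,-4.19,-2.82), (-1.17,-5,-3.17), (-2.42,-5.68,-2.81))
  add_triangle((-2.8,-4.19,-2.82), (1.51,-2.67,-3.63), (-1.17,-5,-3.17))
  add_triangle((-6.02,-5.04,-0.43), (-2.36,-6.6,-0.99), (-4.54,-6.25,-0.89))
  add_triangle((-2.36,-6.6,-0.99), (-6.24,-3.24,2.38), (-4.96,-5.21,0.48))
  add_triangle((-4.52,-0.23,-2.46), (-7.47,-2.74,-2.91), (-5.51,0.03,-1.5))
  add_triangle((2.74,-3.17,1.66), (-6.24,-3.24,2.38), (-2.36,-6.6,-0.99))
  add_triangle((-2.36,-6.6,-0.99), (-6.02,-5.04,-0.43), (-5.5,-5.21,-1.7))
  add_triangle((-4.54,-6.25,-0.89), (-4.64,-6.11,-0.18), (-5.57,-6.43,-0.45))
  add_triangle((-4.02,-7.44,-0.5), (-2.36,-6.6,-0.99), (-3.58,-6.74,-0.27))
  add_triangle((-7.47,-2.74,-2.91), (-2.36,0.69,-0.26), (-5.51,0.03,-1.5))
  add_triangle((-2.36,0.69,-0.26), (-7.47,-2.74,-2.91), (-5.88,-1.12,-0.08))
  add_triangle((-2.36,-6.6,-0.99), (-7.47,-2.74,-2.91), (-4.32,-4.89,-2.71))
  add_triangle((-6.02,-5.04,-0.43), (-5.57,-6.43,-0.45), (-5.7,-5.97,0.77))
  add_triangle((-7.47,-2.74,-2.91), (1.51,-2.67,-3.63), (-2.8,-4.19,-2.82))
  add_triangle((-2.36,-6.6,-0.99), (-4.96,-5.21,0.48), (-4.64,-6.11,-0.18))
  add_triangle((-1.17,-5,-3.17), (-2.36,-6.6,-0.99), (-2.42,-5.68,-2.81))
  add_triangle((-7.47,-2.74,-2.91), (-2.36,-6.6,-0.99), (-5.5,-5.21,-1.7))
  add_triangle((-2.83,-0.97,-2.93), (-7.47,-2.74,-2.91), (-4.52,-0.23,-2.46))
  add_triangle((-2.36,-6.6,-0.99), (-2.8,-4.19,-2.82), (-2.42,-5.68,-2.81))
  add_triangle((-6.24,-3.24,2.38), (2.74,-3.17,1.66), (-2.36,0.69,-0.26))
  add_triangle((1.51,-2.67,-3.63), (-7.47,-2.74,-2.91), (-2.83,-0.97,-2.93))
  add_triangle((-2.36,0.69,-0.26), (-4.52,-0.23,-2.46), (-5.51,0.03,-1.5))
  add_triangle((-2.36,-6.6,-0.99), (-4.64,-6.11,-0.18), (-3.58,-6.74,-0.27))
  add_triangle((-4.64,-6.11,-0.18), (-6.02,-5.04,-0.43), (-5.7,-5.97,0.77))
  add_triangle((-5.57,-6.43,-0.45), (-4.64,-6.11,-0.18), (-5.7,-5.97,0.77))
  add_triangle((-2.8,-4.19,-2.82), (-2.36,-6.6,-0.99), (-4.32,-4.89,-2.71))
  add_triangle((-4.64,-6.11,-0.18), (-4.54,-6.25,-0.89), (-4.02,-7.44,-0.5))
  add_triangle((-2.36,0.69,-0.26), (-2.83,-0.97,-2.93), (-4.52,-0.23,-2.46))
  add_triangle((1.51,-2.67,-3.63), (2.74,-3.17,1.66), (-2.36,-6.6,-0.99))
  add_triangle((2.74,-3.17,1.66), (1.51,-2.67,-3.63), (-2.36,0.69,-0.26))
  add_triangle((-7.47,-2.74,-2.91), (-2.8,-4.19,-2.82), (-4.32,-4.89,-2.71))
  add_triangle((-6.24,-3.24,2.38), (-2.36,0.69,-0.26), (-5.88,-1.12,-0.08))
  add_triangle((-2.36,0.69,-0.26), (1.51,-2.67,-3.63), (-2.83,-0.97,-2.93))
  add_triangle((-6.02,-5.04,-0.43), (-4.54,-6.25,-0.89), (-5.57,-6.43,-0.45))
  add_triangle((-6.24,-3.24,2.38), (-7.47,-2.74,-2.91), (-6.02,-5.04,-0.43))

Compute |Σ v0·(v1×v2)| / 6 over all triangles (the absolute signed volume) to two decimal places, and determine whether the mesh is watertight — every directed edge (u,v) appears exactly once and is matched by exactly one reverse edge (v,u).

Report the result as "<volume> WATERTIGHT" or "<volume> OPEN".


148.30 OPEN

Per-triangle v0·(v1×v2)/6:
  t1: +8.8276
  t2: +6.0519
  t3: +4.3661
  t4: +1.7021
  t5: +1.4909
  t6: +4.6589
  t7: +1.3482
  t8: +3.2283
  t9: -0.6062
  t10: +2.7124
  t11: +2.9347
  t12: +24.1482
  t13: +5.5657
  t14: +0.5486
  t15: +0.3155
  t16: +0.4317
  t17: +3.4304
  t18: +7.0421
  t19: +2.1493
  t20: +9.6702
  t21: +0.8979
  t22: +2.3662
  t23: +3.4404
  t24: +3.1898
  t25: +1.8661
  t26: -0.1527
  t27: +7.6926
  t28: +0.6751
  t29: -1.0534
  t30: -2.4463
  t31: +0.9712
  t32: +3.3687
  t33: +1.1127
  t34: +0.2107
  t35: +19.5502
  t36: -4.7278
  t37: +3.0716
  t38: +2.2945
  t39: +0.3890
  t40: +0.8747
  t41: +14.6935
Σ = +148.3013 → |volume| = 148.30

Directed edges: 123 total; 3 unmatched, e.g. (-3.58,-6.74,-0.27)→(-4.02,-7.44,-0.5) → open.


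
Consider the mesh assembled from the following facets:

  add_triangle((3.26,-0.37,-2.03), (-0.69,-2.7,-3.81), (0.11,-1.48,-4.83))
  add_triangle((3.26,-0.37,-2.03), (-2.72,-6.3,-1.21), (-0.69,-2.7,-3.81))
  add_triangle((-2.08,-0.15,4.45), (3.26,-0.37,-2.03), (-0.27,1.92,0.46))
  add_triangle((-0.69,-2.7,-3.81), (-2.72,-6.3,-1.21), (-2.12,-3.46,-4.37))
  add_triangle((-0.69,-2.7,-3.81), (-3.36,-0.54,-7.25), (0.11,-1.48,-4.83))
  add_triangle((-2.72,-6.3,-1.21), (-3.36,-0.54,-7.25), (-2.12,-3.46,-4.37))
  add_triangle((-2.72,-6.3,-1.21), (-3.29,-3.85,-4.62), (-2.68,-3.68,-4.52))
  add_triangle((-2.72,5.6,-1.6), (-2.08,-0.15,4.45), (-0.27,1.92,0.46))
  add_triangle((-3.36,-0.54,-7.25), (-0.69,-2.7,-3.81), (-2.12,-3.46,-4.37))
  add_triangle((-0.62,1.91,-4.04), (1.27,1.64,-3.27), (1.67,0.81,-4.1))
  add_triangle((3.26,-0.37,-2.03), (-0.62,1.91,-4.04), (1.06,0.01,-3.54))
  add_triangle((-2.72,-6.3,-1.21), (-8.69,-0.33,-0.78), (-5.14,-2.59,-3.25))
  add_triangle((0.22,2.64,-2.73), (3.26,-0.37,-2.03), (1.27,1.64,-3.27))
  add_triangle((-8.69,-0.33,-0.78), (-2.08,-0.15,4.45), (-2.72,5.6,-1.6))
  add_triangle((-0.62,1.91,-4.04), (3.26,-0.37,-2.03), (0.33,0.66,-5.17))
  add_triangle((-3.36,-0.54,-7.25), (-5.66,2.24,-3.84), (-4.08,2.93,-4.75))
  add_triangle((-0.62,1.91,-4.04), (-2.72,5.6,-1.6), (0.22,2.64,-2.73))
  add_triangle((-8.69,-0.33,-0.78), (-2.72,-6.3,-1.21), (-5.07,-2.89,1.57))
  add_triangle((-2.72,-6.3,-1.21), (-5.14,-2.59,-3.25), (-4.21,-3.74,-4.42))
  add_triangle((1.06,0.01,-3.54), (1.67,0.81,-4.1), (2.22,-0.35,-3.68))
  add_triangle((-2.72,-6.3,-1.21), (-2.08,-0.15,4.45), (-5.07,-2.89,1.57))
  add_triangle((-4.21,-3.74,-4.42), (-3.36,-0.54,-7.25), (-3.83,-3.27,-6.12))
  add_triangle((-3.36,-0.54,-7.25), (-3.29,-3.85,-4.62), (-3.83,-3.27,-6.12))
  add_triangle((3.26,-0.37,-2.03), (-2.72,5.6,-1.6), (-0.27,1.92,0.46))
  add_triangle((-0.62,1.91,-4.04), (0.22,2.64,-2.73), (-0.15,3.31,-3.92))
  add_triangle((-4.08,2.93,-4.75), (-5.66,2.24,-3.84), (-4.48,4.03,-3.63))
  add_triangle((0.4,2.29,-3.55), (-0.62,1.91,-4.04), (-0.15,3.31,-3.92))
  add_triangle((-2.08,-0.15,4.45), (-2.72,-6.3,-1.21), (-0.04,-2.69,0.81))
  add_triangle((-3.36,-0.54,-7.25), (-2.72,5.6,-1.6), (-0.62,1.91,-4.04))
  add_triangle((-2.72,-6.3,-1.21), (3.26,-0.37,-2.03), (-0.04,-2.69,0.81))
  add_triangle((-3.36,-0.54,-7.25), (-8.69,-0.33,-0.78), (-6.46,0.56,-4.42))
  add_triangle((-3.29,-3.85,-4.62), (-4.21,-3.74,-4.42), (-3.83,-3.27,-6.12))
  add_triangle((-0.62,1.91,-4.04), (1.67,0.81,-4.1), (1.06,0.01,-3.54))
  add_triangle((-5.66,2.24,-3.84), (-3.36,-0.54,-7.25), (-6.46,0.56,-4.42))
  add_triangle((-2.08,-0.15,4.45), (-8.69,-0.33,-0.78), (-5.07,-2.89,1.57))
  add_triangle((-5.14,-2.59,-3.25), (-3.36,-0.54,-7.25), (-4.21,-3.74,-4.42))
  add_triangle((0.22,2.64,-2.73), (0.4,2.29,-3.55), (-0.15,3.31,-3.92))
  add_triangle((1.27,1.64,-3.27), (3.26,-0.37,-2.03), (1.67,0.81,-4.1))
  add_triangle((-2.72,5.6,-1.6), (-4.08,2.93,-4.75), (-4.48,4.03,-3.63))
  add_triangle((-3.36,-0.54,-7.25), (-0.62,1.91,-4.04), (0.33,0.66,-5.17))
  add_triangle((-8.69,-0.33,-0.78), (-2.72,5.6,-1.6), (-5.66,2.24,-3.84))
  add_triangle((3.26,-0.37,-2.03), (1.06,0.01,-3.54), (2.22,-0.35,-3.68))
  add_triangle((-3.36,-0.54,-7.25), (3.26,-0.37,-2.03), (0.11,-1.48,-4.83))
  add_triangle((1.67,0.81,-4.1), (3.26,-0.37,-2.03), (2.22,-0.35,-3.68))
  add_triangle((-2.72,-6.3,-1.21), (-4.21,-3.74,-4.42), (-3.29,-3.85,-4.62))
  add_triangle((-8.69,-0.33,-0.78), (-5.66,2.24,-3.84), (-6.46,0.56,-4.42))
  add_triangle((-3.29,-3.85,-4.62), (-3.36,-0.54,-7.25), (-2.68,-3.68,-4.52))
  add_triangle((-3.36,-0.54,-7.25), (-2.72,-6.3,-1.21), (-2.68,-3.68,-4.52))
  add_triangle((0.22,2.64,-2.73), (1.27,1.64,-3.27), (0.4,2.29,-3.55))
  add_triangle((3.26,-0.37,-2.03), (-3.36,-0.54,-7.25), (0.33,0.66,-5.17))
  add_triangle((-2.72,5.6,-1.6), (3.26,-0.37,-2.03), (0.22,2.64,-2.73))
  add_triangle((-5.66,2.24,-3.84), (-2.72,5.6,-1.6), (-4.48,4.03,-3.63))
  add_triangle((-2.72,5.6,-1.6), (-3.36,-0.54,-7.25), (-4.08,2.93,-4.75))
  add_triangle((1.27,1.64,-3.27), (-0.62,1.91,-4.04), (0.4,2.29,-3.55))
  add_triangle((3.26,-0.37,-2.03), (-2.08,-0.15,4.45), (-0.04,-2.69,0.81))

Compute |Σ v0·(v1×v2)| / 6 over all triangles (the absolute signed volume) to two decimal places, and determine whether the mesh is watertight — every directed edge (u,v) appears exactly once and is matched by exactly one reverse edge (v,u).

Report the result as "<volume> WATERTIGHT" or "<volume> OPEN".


Per-triangle v0·(v1×v2)/6:
  t1: +3.8072
  t2: +10.8402
  t3: +3.2998
  t4: +4.0149
  t5: +5.4004
  t6: +7.4673
  t7: +2.0713
  t8: +4.7519
  t9: +4.3510
  t10: +1.4918
  t11: -2.5652
  t12: +21.6777
  t13: +1.0761
  t14: +38.1609
  t15: +3.2849
  t16: +9.6629
  t17: +4.3320
  t18: +21.9483
  t19: +8.1309
  t20: +0.6207
  t21: +13.4785
  t22: +3.2549
  t23: +0.3029
  t24: +4.2203
  t25: -0.2164
  t26: +3.4870
  t27: +0.7407
  t28: +8.0808
  t29: +13.9400
  t30: +7.0702
  t31: +10.3981
  t32: +1.4740
  t33: +1.3574
  t34: +9.2959
  t35: +17.9065
  t36: +8.8437
  t37: +0.2672
  t38: +1.6200
  t39: +3.0662
  t40: +5.7012
  t41: +22.7021
  t42: -0.3161
  t43: +5.0655
  t44: +1.4108
  t45: +4.2479
  t46: +9.7677
  t47: +2.1621
  t48: -4.3318
  t49: +0.4445
  t50: +6.0255
  t51: +2.6855
  t52: +3.0425
  t53: +5.1321
  t54: +0.6699
  t55: +4.4540
Σ = +331.2764 → |volume| = 331.28

Directed edges: 165 total; 3 unmatched, e.g. (-8.69,-0.33,-0.78)→(-5.14,-2.59,-3.25) → open.

331.28 OPEN


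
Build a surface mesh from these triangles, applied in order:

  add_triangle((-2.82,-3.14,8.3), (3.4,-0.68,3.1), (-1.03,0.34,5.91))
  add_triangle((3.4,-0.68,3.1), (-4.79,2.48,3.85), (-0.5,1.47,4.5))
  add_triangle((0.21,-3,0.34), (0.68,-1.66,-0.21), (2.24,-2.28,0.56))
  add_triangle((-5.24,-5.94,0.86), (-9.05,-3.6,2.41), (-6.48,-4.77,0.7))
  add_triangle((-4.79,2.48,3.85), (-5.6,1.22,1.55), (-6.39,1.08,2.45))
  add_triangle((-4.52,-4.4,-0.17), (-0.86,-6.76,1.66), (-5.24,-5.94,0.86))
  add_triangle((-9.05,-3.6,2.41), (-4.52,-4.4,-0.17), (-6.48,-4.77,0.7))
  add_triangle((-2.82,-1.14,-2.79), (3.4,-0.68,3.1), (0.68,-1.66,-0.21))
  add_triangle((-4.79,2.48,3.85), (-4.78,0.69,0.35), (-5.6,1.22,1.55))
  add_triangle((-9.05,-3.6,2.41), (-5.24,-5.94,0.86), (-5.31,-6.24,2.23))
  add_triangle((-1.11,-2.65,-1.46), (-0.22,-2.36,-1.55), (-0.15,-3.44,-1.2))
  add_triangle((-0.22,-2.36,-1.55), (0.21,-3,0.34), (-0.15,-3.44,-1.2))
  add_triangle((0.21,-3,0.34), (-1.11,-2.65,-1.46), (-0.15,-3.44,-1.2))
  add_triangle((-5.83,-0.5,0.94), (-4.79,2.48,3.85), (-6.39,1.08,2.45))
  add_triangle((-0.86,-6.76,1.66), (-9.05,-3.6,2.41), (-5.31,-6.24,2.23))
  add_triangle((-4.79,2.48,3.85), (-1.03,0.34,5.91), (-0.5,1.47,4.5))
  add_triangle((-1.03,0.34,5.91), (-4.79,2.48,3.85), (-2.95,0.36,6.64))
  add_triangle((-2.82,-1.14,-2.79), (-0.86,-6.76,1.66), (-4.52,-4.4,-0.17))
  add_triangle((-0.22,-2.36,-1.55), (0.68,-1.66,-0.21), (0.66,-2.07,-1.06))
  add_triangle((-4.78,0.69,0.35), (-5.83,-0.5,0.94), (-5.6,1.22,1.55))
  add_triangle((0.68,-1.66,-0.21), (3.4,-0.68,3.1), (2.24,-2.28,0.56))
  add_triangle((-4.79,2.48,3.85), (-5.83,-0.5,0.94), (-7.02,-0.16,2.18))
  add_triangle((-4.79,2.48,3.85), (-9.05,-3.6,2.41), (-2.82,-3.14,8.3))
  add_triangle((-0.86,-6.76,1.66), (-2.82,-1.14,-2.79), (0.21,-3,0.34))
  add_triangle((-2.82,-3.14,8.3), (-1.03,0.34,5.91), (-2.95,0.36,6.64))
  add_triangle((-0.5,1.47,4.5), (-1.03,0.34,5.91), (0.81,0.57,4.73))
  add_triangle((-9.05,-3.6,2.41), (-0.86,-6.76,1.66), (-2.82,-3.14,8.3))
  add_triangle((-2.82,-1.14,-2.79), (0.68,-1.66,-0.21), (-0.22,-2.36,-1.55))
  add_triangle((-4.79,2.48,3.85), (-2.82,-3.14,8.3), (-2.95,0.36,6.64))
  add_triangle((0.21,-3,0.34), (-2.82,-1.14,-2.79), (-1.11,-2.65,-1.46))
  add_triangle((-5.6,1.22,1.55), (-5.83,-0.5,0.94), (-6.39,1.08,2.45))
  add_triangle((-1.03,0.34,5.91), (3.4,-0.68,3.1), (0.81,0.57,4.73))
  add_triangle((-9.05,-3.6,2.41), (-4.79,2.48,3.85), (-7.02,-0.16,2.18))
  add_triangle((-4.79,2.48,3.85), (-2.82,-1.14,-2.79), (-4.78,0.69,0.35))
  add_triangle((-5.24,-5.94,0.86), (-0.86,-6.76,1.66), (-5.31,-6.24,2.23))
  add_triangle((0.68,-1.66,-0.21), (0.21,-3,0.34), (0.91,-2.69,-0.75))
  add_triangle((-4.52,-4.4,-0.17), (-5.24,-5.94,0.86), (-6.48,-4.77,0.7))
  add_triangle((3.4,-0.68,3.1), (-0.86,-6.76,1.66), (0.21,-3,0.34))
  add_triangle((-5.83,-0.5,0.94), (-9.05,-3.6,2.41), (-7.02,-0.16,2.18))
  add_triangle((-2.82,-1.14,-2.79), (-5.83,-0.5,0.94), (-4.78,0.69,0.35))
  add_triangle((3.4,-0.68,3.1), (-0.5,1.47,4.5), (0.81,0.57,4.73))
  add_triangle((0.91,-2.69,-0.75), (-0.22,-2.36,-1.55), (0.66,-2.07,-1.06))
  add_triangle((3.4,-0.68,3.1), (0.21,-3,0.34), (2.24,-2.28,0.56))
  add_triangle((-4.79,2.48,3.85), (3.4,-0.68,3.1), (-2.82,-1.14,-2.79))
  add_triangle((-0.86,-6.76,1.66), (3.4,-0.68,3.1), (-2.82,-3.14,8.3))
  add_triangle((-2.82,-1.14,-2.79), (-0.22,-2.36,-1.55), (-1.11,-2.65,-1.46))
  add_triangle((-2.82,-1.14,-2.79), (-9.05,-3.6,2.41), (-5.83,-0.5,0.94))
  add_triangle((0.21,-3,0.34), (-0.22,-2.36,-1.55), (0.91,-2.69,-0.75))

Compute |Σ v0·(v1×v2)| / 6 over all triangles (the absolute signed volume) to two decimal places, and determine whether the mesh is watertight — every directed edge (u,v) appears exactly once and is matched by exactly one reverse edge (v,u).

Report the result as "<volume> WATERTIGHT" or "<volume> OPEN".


281.36 OPEN

Per-triangle v0·(v1×v2)/6:
  t1: +15.2013
  t2: -2.1051
  t3: +0.4992
  t4: +4.1940
  t5: +1.6488
  t6: +3.6468
  t7: +0.5172
  t8: -0.6125
  t9: +0.4768
  t10: +8.0786
  t11: +0.3784
  t12: +0.0489
  t13: +0.6859
  t14: +0.8808
  t15: +1.0106
  t16: +5.5462
  t17: +4.0775
  t18: +9.9290
  t19: -0.1970
  t20: +1.3866
  t21: -0.4185
  t22: +1.6221
  t23: +57.7714
  t24: +3.2420
  t25: +6.3583
  t26: +1.8663
  t27: +68.7211
  t28: -0.2694
  t29: +10.0543
  t30: +0.6614
  t31: +1.3219
  t32: +2.5379
  t33: +8.1678
  t34: -0.0432
  t35: +6.5710
  t36: +0.1537
  t37: +1.8213
  t38: +3.5134
  t39: +3.2843
  t40: +3.8350
  t41: +1.0430
  t42: +0.2044
  t43: +2.6389
  t44: -7.7459
  t45: +37.5734
  t46: +0.9922
  t47: +9.7327
  t48: +0.8590
Σ = +281.3615 → |volume| = 281.36

Directed edges: 144 total; 6 unmatched, e.g. (-9.05,-3.6,2.41)→(-4.52,-4.4,-0.17) → open.


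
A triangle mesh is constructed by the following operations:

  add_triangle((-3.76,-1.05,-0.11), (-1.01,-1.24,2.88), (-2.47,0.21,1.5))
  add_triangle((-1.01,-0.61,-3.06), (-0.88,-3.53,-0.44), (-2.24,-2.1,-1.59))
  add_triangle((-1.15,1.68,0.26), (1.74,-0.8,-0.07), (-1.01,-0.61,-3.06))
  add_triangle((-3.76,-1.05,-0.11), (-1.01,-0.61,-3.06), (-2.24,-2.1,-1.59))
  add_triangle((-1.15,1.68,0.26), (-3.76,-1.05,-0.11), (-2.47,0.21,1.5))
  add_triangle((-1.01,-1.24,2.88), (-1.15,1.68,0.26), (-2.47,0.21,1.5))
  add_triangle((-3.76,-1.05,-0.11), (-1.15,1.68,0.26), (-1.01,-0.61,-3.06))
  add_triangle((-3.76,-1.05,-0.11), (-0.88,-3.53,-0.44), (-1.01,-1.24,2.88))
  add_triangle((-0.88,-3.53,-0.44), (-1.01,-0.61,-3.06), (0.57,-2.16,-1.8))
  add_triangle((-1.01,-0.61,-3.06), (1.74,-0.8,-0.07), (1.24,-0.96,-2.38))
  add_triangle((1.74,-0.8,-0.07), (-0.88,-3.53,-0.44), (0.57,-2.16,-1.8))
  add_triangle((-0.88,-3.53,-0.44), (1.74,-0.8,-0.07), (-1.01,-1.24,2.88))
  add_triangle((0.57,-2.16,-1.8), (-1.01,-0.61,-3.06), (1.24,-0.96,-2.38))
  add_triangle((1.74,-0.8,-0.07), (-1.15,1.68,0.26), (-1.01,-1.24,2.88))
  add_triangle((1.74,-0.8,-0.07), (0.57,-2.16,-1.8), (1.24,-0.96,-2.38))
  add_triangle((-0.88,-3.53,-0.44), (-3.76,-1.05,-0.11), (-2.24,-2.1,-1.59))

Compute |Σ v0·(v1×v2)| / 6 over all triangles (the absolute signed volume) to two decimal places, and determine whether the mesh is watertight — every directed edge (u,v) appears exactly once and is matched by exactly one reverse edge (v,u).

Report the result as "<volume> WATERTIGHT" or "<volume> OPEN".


35.45 WATERTIGHT

Per-triangle v0·(v1×v2)/6:
  t1: +2.5844
  t2: +2.3430
  t3: +0.9686
  t4: +2.4868
  t5: +1.8061
  t6: +1.2371
  t7: +3.7400
  t8: +6.2369
  t9: +2.7186
  t10: -0.3754
  t11: +1.7660
  t12: +3.4748
  t13: +1.5724
  t14: +1.0536
  t15: +1.0816
  t16: +2.7548
Σ = +35.4494 → |volume| = 35.45

Directed edges: 48 total, each appears once with its reverse present → watertight.


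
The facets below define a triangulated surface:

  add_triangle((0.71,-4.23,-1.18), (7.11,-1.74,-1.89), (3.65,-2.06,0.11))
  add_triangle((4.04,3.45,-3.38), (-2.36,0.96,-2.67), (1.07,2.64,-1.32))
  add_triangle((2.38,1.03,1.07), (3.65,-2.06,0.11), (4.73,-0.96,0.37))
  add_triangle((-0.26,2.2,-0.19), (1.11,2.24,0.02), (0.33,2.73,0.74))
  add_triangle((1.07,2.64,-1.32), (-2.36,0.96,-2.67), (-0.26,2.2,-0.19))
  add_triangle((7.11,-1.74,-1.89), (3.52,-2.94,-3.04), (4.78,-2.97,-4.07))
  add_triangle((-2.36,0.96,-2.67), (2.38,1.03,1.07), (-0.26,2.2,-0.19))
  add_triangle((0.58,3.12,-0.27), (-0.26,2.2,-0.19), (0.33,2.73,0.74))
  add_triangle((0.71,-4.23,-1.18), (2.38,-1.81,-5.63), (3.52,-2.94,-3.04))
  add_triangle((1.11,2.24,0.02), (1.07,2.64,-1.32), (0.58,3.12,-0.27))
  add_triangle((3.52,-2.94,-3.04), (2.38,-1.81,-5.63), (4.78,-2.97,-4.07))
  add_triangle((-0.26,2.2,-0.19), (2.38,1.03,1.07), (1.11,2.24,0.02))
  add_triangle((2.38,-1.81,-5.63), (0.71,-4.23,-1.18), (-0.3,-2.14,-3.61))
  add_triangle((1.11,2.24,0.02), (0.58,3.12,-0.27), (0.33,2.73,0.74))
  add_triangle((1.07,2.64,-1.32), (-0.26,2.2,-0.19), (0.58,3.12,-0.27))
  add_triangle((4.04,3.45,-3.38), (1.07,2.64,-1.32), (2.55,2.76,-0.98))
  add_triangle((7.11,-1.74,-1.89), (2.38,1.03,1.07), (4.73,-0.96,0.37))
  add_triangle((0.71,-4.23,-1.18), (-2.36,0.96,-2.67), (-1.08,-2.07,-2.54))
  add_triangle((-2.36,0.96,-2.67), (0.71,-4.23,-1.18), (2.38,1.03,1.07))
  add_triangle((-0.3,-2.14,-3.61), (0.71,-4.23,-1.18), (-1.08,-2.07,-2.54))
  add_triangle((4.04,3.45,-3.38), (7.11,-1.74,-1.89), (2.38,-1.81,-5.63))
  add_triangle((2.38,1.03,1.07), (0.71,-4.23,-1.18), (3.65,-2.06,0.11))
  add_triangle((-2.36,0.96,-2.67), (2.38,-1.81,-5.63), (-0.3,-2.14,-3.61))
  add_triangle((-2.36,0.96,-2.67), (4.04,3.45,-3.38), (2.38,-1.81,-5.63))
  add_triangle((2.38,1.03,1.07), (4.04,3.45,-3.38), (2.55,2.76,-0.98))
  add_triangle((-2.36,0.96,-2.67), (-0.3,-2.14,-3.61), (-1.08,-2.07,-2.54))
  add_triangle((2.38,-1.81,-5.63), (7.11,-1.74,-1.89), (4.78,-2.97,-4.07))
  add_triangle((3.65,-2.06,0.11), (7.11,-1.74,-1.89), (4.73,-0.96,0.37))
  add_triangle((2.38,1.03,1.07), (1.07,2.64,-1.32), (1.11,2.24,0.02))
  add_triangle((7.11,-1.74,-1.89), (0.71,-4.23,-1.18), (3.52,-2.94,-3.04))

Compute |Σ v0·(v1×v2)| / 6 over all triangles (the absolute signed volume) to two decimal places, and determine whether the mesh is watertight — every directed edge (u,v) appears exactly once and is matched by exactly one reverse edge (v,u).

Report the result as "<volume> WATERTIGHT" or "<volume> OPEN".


Per-triangle v0·(v1×v2)/6:
  t1: +6.5629
  t2: +4.5474
  t3: +0.7098
  t4: -0.4408
  t5: +2.2105
  t6: +2.4061
  t7: -1.4185
  t8: +0.3396
  t9: +7.6861
  t10: +0.4581
  t11: +2.1501
  t12: +0.3884
  t13: +6.7920
  t14: +0.3718
  t15: +0.3796
  t16: +1.5073
  t17: +2.7109
  t18: +0.0859
  t19: -4.0741
  t20: +2.1201
  t21: +29.6398
  t22: +0.5910
  t23: +6.3219
  t24: +19.3063
  t25: +1.9790
  t26: +2.0553
  t27: +6.5885
  t28: +2.5029
  t29: +0.8434
  t30: +7.6731
Σ = +112.9943 → |volume| = 112.99

Directed edges: 90 total; 6 unmatched, e.g. (1.07,2.64,-1.32)→(2.55,2.76,-0.98) → open.

112.99 OPEN


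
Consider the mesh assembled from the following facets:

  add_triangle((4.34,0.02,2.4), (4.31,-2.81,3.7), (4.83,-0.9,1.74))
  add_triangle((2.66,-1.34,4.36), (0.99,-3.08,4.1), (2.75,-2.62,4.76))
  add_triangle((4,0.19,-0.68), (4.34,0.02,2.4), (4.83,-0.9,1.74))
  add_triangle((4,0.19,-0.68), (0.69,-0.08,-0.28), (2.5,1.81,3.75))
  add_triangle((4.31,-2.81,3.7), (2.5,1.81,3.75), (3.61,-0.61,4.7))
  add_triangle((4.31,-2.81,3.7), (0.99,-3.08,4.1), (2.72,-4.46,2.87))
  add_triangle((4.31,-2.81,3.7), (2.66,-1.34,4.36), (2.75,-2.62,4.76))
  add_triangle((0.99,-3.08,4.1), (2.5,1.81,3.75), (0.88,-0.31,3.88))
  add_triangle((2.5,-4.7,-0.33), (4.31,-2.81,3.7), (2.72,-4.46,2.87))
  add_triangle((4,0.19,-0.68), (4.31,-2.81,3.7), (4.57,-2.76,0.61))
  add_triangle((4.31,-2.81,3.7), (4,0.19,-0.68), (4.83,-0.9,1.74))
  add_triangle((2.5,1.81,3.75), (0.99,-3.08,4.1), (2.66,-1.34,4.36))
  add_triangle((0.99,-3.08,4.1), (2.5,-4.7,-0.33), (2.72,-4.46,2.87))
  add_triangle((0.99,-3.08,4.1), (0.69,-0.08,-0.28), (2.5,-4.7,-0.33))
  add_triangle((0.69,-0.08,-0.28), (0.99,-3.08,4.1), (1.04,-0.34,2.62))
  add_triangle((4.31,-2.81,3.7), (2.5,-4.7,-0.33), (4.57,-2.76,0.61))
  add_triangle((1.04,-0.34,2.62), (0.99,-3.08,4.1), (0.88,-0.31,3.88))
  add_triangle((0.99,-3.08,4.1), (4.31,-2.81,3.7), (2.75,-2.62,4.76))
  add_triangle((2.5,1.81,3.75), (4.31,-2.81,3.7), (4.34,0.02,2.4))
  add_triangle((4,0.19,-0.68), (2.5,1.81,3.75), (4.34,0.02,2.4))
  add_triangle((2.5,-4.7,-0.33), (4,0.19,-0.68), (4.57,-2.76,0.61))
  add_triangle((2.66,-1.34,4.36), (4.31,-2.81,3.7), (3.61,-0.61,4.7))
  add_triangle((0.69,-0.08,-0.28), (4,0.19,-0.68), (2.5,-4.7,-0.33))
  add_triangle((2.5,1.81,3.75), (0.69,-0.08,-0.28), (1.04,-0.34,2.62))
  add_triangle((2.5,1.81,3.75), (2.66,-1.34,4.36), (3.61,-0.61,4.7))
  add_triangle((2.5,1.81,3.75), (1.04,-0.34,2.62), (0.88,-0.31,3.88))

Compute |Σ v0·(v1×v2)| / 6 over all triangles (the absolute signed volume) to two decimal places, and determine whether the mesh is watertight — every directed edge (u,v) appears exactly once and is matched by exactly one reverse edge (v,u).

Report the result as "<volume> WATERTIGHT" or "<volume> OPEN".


61.15 WATERTIGHT

Per-triangle v0·(v1×v2)/6:
  t1: +2.7839
  t2: +1.0671
  t3: +2.0448
  t4: -0.1304
  t5: +1.9471
  t6: +5.3368
  t7: +1.9131
  t8: +3.0179
  t9: +5.9585
  t10: +6.0102
  t11: +1.8097
  t12: +2.9731
  t13: +2.7920
  t14: -2.0497
  t15: -0.9237
  t16: +7.6972
  t17: -0.7884
  t18: +2.2648
  t19: +6.5589
  t20: +4.0560
  t21: +4.2669
  t22: +2.1474
  t23: +0.5298
  t24: -0.8548
  t25: +1.4699
  t26: -0.7475
Σ = +61.1506 → |volume| = 61.15

Directed edges: 78 total, each appears once with its reverse present → watertight.


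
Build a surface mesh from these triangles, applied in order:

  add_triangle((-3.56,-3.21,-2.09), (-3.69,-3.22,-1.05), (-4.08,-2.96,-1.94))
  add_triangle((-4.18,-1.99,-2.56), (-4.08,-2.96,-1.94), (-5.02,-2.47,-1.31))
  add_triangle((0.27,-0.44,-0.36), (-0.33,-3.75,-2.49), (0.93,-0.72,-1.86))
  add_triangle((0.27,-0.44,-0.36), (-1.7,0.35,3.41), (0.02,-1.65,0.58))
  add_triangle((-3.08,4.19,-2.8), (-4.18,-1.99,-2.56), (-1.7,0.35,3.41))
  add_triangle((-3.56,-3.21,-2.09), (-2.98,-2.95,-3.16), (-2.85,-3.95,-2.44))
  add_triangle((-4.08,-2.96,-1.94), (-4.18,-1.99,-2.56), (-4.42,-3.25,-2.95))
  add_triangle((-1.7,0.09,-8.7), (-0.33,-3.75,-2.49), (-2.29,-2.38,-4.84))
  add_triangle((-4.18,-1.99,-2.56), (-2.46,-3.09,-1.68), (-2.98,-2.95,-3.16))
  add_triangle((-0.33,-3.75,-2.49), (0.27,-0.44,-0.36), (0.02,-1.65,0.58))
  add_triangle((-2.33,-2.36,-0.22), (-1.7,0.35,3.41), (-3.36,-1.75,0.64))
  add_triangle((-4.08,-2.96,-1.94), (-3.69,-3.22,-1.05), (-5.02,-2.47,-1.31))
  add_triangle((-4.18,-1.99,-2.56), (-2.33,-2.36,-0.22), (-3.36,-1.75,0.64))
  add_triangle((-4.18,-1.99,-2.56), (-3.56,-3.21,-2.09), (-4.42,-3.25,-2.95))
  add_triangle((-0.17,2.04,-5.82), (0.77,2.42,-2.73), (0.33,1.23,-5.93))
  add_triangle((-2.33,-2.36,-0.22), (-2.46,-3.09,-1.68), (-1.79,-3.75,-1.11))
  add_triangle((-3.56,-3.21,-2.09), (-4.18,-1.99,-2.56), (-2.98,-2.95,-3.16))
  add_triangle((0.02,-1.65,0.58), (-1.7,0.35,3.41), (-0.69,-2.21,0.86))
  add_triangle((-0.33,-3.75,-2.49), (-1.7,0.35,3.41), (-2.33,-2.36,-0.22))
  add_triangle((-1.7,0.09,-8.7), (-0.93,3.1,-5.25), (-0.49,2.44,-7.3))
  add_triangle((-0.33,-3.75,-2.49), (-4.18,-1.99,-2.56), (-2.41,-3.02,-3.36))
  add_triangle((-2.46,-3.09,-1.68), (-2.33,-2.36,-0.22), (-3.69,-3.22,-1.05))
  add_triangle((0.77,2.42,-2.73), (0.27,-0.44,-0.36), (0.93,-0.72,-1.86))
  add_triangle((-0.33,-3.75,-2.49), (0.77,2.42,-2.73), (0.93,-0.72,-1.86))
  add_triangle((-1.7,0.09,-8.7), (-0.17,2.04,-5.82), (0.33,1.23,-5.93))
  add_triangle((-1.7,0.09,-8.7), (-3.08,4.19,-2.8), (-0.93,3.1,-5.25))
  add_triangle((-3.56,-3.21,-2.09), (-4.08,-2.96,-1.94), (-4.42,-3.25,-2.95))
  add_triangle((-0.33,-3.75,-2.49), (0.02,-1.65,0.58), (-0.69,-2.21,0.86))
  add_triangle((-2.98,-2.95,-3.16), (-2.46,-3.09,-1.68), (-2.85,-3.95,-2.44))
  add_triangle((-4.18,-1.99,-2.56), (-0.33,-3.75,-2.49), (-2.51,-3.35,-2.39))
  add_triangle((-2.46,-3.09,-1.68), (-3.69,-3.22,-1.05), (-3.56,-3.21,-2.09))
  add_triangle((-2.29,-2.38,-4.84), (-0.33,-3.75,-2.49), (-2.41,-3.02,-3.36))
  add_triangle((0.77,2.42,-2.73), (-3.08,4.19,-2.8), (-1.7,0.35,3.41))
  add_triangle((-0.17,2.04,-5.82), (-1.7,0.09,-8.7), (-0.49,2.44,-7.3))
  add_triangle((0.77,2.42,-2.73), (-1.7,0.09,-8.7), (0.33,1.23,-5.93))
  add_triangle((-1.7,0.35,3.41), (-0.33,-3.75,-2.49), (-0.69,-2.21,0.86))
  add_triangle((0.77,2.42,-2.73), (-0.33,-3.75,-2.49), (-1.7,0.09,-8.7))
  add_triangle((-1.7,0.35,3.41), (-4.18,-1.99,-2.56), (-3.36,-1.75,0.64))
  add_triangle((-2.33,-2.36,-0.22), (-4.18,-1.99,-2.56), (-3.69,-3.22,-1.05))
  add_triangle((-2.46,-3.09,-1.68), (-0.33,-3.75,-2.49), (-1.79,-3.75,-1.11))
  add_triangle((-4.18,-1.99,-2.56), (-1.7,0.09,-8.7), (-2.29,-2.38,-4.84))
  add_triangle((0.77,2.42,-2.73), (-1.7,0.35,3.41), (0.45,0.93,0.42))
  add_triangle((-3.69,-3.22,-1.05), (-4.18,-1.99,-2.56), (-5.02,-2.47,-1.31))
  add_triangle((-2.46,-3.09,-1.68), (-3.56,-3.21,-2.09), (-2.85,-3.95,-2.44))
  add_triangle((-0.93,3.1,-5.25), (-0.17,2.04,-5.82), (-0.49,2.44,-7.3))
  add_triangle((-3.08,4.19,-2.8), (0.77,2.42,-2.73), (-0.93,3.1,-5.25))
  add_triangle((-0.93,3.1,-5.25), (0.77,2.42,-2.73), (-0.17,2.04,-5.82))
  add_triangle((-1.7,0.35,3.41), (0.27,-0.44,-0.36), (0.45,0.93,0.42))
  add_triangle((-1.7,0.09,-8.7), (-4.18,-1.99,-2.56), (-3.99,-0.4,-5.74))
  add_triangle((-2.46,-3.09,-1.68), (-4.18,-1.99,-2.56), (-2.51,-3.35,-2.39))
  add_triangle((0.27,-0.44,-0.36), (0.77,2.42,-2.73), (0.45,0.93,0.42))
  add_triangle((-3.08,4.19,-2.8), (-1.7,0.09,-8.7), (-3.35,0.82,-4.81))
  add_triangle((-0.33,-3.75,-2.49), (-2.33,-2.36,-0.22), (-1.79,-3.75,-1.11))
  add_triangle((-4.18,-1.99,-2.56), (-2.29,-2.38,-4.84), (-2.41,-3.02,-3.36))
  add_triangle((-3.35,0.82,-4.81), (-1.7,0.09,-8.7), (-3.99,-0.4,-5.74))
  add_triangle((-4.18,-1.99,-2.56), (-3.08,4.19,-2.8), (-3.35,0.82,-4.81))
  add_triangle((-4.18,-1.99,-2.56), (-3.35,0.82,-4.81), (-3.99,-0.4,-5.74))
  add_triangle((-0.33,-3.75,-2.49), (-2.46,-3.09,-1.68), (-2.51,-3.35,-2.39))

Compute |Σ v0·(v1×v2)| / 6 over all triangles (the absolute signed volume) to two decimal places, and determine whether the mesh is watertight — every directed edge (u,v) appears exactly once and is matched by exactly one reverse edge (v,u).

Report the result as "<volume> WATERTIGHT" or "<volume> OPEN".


139.33 WATERTIGHT

Per-triangle v0·(v1×v2)/6:
  t1: +0.4472
  t2: +1.2197
  t3: +0.2245
  t4: +0.0171
  t5: +18.2780
  t6: +1.0354
  t7: +0.6183
  t8: +7.9112
  t9: -1.5996
  t10: +0.3303
  t11: +1.5221
  t12: +0.9591
  t13: +2.2243
  t14: -0.3286
  t15: +1.4136
  t16: +0.8703
  t17: +1.5054
  t18: +0.6576
  t19: +2.7578
  t20: +3.8069
  t21: +1.7310
  t22: +0.4540
  t23: +0.0415
  t24: +2.2114
  t25: +2.6347
  t26: +11.7642
  t27: +0.3501
  t28: +0.7592
  t29: -0.3312
  t30: +1.3004
  t31: +0.5625
  t32: +2.6069
  t33: +5.3649
  t34: +0.6280
  t35: -2.9543
  t36: +1.5336
  t37: +7.6791
  t38: +2.6453
  t39: +0.1762
  t40: +1.5480
  t41: +9.0356
  t42: +1.3098
  t43: -1.7312
  t44: +0.2036
  t45: +0.4277
  t46: +4.6094
  t47: +2.1406
  t48: +0.1967
  t49: +5.9358
  t50: +0.8797
  t51: +0.2962
  t52: +11.7126
  t53: -0.6013
  t54: +2.7917
  t55: +4.8089
  t56: +9.3322
  t57: +2.6641
  t58: +0.7412
Σ = +139.3292 → |volume| = 139.33

Directed edges: 174 total, each appears once with its reverse present → watertight.
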